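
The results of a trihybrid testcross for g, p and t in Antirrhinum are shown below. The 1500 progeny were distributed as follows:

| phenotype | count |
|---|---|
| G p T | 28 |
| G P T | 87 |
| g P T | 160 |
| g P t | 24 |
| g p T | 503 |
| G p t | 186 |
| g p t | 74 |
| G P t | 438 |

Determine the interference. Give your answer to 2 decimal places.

The two most frequent reciprocal classes, G P t and g p T, are the parental types, so the F1 was G P t / g p T.
The two rarest classes, g P t and G p T, are the double crossovers. Comparing them with the parentals, only the g allele has switched, so g is the middle locus and the order is p – g – t.
p–g: (346 + 52)/1500 = 0.2653; g–t: (161 + 52)/1500 = 0.1420.
Expected DCO frequency = 0.2653 × 0.1420 ≈ 0.03767; observed = 52/1500 ≈ 0.03467.
Coefficient of coincidence = 0.03467/0.03767 ≈ 0.92; interference = 1 − 0.92 = 0.08.

0.08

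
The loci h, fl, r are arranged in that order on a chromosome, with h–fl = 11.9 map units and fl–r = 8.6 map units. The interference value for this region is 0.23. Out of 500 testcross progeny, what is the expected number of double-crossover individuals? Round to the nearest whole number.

Map distances give recombination frequencies of 0.119 and 0.086 for the two intervals.
With interference 0.23 (so coincidence = 0.77), expected double-crossover frequency = 0.119 × 0.086 × 0.77 = 0.00788.
Expected number = 0.00788 × 500 = 3.94 ≈ 4.

4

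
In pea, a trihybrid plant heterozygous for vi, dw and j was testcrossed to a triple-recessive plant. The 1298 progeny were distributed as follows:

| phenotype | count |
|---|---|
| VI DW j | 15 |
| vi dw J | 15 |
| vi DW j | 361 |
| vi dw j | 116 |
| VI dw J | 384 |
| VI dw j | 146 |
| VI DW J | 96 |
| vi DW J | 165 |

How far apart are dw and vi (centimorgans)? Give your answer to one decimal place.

The two most frequent reciprocal classes, vi DW j and VI dw J, are the parental types, so the F1 was vi DW j / VI dw J.
The two rarest classes, VI DW j and vi dw J, are the double crossovers. Comparing them with the parentals, only the vi allele has switched, so vi is the middle locus and the order is j – vi – dw.
Crossovers in the vi–dw interval produce the single-crossover classes vi dw j and VI DW J (116 + 96 = 212) plus the double crossovers (30).
RF(vi–dw) = (212 + 30) / 1298 = 242/1298 = 0.1864 → 18.6 centimorgans.

18.6 centimorgans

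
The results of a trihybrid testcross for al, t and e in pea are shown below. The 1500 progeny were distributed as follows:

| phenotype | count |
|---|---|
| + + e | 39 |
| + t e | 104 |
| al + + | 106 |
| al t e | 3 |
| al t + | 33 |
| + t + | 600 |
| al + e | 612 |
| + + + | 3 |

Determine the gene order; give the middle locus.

t

The two most frequent reciprocal classes, al + e and + t +, are the parental types, so the F1 was al + e / + t +.
The two rarest classes, al t e and + + +, are the double crossovers. Comparing them with the parentals, only the t allele has switched, so t is the middle locus and the order is e – t – al.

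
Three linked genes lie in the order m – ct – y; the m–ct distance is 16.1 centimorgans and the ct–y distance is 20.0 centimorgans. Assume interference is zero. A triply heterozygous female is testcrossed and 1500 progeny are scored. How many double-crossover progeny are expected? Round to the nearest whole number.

Map distances give recombination frequencies of 0.161 and 0.200 for the two intervals.
With no interference, expected double-crossover frequency = 0.161 × 0.200 = 0.03220.
Expected number = 0.03220 × 1500 = 48.30 ≈ 48.

48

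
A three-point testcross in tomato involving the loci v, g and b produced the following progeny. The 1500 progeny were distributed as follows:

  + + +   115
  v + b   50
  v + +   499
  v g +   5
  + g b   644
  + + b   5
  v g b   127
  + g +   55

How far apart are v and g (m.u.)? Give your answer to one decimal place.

The two most frequent reciprocal classes, v + + and + g b, are the parental types, so the F1 was v + + / + g b.
The two rarest classes, v g + and + + b, are the double crossovers. Comparing them with the parentals, only the g allele has switched, so g is the middle locus and the order is v – g – b.
Crossovers in the v–g interval produce the single-crossover classes + + + and v g b (115 + 127 = 242) plus the double crossovers (10).
RF(v–g) = (242 + 10) / 1500 = 252/1500 = 0.1680 → 16.8 m.u.

16.8 m.u.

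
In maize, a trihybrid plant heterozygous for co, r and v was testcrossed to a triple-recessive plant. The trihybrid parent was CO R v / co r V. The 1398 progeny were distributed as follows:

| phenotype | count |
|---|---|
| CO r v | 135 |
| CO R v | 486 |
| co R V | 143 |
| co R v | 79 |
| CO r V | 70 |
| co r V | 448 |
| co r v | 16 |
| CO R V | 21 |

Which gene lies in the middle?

The two rarest classes, CO R V and co r v, are the double crossovers. Comparing them with the parentals, only the v allele has switched, so v is the middle locus and the order is co – v – r.

v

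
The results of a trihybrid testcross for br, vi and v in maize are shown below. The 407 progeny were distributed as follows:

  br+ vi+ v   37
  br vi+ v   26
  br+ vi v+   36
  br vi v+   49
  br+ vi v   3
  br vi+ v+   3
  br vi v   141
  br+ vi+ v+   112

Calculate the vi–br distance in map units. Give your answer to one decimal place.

The two most frequent reciprocal classes, br vi v and br+ vi+ v+, are the parental types, so the F1 was br vi v / br+ vi+ v+.
The two rarest classes, br+ vi v and br vi+ v+, are the double crossovers. Comparing them with the parentals, only the br allele has switched, so br is the middle locus and the order is vi – br – v.
Crossovers in the vi–br interval produce the single-crossover classes br vi+ v and br+ vi v+ (26 + 36 = 62) plus the double crossovers (6).
RF(vi–br) = (62 + 6) / 407 = 68/407 = 0.1671 → 16.7 map units.

16.7 map units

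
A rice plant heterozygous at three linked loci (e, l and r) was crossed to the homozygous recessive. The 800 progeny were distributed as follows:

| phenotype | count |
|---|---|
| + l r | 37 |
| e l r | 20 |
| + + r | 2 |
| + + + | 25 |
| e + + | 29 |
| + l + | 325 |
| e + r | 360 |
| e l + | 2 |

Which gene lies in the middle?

The two most frequent reciprocal classes, + l + and e + r, are the parental types, so the F1 was + l + / e + r.
The two rarest classes, e l + and + + r, are the double crossovers. Comparing them with the parentals, only the e allele has switched, so e is the middle locus and the order is r – e – l.

e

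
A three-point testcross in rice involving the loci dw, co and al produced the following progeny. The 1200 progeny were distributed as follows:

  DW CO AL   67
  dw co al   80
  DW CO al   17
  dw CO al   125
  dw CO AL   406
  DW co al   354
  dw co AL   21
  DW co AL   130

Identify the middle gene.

co

The two most frequent reciprocal classes, DW co al and dw CO AL, are the parental types, so the F1 was DW co al / dw CO AL.
The two rarest classes, DW CO al and dw co AL, are the double crossovers. Comparing them with the parentals, only the co allele has switched, so co is the middle locus and the order is dw – co – al.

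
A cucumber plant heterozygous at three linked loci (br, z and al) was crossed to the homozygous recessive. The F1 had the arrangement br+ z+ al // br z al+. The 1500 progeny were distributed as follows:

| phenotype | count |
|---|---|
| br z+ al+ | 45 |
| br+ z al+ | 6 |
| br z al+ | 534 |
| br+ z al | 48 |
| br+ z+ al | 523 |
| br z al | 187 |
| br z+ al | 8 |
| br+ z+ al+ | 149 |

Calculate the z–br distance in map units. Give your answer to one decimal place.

The two rarest classes, br z+ al and br+ z al+, are the double crossovers. Comparing them with the parentals, only the br allele has switched, so br is the middle locus and the order is al – br – z.
Crossovers in the br–z interval produce the single-crossover classes br+ z al and br z+ al+ (48 + 45 = 93) plus the double crossovers (14).
RF(br–z) = (93 + 14) / 1500 = 107/1500 = 0.0713 → 7.1 map units.

7.1 map units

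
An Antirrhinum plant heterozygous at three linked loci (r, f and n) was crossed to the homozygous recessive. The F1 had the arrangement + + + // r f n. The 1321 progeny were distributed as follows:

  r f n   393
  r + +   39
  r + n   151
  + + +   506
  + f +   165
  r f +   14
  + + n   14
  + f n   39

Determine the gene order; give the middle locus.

The two rarest classes, + + n and r f +, are the double crossovers. Comparing them with the parentals, only the n allele has switched, so n is the middle locus and the order is f – n – r.

n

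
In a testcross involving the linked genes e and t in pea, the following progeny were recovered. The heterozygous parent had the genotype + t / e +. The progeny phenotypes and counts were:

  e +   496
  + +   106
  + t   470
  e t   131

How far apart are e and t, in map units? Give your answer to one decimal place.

19.7 map units

The recombinant classes are + + and e t: 106 + 131 = 237.
Recombination frequency = 237/1203 = 0.1970 ≈ 19.7%, i.e. 19.7 map units.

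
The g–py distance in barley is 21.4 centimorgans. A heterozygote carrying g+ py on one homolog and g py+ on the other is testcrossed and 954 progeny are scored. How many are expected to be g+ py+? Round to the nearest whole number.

102

A map distance of 21.4 centimorgans corresponds to a recombination frequency of 0.214.
The F1 is g+ py / g py+, so g+ py+ is a recombinant gamete class with expected frequency r/2 = 0.214/2 = 0.1070.
Expected number = 0.1070 × 954 = 102.08 ≈ 102.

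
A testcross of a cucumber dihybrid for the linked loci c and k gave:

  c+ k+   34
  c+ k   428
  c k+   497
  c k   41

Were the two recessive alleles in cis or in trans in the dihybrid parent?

trans

The two most frequent classes are c+ k (428) and c k+ (497); these are the parental (non-recombinant) types.
So the F1 carried c+ k on one chromosome and c k+ on the other — the recessive alleles are on opposite chromosomes (trans / repulsion).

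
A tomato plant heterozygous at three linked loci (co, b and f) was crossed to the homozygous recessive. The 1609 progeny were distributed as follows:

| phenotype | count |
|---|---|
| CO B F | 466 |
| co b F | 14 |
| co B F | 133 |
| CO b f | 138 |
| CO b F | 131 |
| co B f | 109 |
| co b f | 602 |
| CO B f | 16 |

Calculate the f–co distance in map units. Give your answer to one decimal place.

The two most frequent reciprocal classes, CO B F and co b f, are the parental types, so the F1 was CO B F / co b f.
The two rarest classes, CO B f and co b F, are the double crossovers. Comparing them with the parentals, only the f allele has switched, so f is the middle locus and the order is b – f – co.
Crossovers in the f–co interval produce the single-crossover classes co B F and CO b f (133 + 138 = 271) plus the double crossovers (30).
RF(f–co) = (271 + 30) / 1609 = 301/1609 = 0.1871 → 18.7 map units.

18.7 map units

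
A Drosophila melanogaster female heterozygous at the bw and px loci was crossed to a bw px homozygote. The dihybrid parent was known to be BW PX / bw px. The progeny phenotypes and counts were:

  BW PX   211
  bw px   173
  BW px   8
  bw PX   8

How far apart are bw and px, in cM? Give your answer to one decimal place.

The recombinant classes are BW px and bw PX: 8 + 8 = 16.
Recombination frequency = 16/400 = 0.0400 ≈ 4.0%, i.e. 4.0 cM.

4.0 cM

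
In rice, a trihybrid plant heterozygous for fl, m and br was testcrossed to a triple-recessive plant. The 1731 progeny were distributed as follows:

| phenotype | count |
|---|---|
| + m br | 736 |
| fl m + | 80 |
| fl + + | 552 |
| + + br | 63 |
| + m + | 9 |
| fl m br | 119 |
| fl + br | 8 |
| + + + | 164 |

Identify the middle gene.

br

The two most frequent reciprocal classes, + m br and fl + +, are the parental types, so the F1 was + m br / fl + +.
The two rarest classes, + m + and fl + br, are the double crossovers. Comparing them with the parentals, only the br allele has switched, so br is the middle locus and the order is fl – br – m.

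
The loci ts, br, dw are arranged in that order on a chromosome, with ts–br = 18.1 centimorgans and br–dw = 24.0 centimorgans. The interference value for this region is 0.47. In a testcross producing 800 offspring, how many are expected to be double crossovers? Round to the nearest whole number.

18

Map distances give recombination frequencies of 0.181 and 0.240 for the two intervals.
With interference 0.47 (so coincidence = 0.53), expected double-crossover frequency = 0.181 × 0.240 × 0.53 = 0.02302.
Expected number = 0.02302 × 800 = 18.42 ≈ 18.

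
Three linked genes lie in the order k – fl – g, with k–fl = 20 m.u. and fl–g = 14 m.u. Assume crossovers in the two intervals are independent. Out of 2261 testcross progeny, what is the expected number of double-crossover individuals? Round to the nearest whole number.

Map distances give recombination frequencies of 0.200 and 0.140 for the two intervals.
With no interference, expected double-crossover frequency = 0.200 × 0.140 = 0.02800.
Expected number = 0.02800 × 2261 = 63.31 ≈ 63.

63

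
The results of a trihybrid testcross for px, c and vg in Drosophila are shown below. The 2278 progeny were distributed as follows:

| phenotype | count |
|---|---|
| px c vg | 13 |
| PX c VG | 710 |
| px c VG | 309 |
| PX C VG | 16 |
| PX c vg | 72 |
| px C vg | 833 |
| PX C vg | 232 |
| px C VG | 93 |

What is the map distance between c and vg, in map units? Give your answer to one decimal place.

The two most frequent reciprocal classes, PX c VG and px C vg, are the parental types, so the F1 was PX c VG / px C vg.
The two rarest classes, PX C VG and px c vg, are the double crossovers. Comparing them with the parentals, only the c allele has switched, so c is the middle locus and the order is px – c – vg.
Crossovers in the c–vg interval produce the single-crossover classes PX c vg and px C VG (72 + 93 = 165) plus the double crossovers (29).
RF(c–vg) = (165 + 29) / 2278 = 194/2278 = 0.0852 → 8.5 map units.

8.5 map units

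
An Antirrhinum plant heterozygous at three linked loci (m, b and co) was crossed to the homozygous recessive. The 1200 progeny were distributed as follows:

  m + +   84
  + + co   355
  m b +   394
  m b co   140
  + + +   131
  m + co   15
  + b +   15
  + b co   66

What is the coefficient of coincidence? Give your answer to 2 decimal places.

The two most frequent reciprocal classes, + + co and m b +, are the parental types, so the F1 was + + co / m b +.
The two rarest classes, m + co and + b +, are the double crossovers. Comparing them with the parentals, only the m allele has switched, so m is the middle locus and the order is b – m – co.
b–m: (150 + 30)/1200 = 0.1500; m–co: (271 + 30)/1200 = 0.2508.
Expected DCO frequency = 0.1500 × 0.2508 ≈ 0.03762; observed = 30/1200 ≈ 0.02500.
Coefficient of coincidence = 0.02500/0.03762 ≈ 0.66.

0.66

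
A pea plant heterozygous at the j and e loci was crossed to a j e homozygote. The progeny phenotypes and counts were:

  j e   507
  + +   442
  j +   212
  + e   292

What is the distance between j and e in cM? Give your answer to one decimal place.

34.7 cM

The two most frequent classes, + + (442) and j e (507), are the parental types, so the F1 was + + / j e.
The recombinant classes are + e and j +: 292 + 212 = 504.
Recombination frequency = 504/1453 = 0.3469 ≈ 34.7%, i.e. 34.7 cM.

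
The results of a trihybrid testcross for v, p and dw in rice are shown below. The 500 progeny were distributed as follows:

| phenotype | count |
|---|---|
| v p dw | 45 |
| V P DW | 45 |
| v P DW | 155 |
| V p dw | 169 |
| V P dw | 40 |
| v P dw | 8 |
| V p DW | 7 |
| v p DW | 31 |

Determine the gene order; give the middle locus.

dw

The two most frequent reciprocal classes, V p dw and v P DW, are the parental types, so the F1 was V p dw / v P DW.
The two rarest classes, V p DW and v P dw, are the double crossovers. Comparing them with the parentals, only the dw allele has switched, so dw is the middle locus and the order is v – dw – p.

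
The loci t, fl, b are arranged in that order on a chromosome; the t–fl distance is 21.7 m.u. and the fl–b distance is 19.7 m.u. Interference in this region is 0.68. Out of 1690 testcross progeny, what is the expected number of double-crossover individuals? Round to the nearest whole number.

23

Map distances give recombination frequencies of 0.217 and 0.197 for the two intervals.
With interference 0.68 (so coincidence = 0.32), expected double-crossover frequency = 0.217 × 0.197 × 0.32 = 0.01368.
Expected number = 0.01368 × 1690 = 23.12 ≈ 23.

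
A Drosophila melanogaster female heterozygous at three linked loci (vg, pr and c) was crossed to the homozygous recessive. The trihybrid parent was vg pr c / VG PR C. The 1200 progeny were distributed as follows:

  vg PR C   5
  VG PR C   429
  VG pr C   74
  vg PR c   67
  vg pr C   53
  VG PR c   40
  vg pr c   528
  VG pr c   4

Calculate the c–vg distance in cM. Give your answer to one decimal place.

8.5 cM

The two rarest classes, VG pr c and vg PR C, are the double crossovers. Comparing them with the parentals, only the vg allele has switched, so vg is the middle locus and the order is c – vg – pr.
Crossovers in the c–vg interval produce the single-crossover classes vg pr C and VG PR c (53 + 40 = 93) plus the double crossovers (9).
RF(c–vg) = (93 + 9) / 1200 = 102/1200 = 0.0850 → 8.5 cM.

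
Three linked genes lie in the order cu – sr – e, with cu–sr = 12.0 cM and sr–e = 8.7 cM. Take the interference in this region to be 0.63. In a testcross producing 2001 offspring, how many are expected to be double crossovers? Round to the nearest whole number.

8

Map distances give recombination frequencies of 0.120 and 0.087 for the two intervals.
With interference 0.63 (so coincidence = 0.37), expected double-crossover frequency = 0.120 × 0.087 × 0.37 = 0.00386.
Expected number = 0.00386 × 2001 = 7.73 ≈ 8.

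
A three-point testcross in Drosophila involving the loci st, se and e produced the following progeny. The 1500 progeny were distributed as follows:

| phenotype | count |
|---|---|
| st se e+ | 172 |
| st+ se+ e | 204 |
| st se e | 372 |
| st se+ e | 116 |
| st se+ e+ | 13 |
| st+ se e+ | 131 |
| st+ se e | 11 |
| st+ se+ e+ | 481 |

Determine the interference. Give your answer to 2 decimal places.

The two most frequent reciprocal classes, st se e and st+ se+ e+, are the parental types, so the F1 was st se e / st+ se+ e+.
The two rarest classes, st+ se e and st se+ e+, are the double crossovers. Comparing them with the parentals, only the st allele has switched, so st is the middle locus and the order is se – st – e.
se–st: (247 + 24)/1500 = 0.1807; st–e: (376 + 24)/1500 = 0.2667.
Expected DCO frequency = 0.1807 × 0.2667 ≈ 0.04819; observed = 24/1500 ≈ 0.01600.
Coefficient of coincidence = 0.01600/0.04819 ≈ 0.33; interference = 1 − 0.33 = 0.67.

0.67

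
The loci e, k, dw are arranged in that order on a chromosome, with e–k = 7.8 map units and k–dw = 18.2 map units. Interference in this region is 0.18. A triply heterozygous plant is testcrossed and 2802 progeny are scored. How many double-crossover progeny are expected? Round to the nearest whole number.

Map distances give recombination frequencies of 0.078 and 0.182 for the two intervals.
With interference 0.18 (so coincidence = 0.82), expected double-crossover frequency = 0.078 × 0.182 × 0.82 = 0.01164.
Expected number = 0.01164 × 2802 = 32.62 ≈ 33.

33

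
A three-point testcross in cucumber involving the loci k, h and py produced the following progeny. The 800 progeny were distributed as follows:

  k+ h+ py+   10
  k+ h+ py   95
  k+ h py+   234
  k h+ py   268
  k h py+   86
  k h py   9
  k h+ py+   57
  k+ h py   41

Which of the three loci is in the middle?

The two most frequent reciprocal classes, k+ h py+ and k h+ py, are the parental types, so the F1 was k+ h py+ / k h+ py.
The two rarest classes, k+ h+ py+ and k h py, are the double crossovers. Comparing them with the parentals, only the h allele has switched, so h is the middle locus and the order is py – h – k.

h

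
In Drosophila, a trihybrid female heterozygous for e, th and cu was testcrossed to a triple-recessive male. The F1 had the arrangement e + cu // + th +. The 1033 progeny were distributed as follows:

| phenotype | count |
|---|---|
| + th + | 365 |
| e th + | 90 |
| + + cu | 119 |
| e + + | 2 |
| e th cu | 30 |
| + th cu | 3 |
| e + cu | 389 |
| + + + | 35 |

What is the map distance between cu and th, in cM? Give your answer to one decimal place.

The two rarest classes, e + + and + th cu, are the double crossovers. Comparing them with the parentals, only the cu allele has switched, so cu is the middle locus and the order is th – cu – e.
Crossovers in the th–cu interval produce the single-crossover classes e th cu and + + + (30 + 35 = 65) plus the double crossovers (5).
RF(th–cu) = (65 + 5) / 1033 = 70/1033 = 0.0678 → 6.8 cM.

6.8 cM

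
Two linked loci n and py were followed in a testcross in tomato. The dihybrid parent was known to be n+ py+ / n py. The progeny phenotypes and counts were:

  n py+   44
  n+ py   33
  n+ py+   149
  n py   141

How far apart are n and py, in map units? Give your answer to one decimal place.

21.0 map units

The recombinant classes are n+ py and n py+: 33 + 44 = 77.
Recombination frequency = 77/367 = 0.2098 ≈ 21.0%, i.e. 21.0 map units.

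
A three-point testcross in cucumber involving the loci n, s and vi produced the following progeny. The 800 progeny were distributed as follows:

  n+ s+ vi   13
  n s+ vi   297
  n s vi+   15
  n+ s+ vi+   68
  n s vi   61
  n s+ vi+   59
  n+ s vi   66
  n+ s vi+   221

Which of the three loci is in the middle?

n

The two most frequent reciprocal classes, n s+ vi and n+ s vi+, are the parental types, so the F1 was n s+ vi / n+ s vi+.
The two rarest classes, n+ s+ vi and n s vi+, are the double crossovers. Comparing them with the parentals, only the n allele has switched, so n is the middle locus and the order is vi – n – s.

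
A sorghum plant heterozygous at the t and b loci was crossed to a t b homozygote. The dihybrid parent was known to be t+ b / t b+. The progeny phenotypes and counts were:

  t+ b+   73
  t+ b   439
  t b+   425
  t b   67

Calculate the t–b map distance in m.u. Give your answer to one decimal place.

13.9 m.u.

The recombinant classes are t+ b+ and t b: 73 + 67 = 140.
Recombination frequency = 140/1004 = 0.1394 ≈ 13.9%, i.e. 13.9 m.u.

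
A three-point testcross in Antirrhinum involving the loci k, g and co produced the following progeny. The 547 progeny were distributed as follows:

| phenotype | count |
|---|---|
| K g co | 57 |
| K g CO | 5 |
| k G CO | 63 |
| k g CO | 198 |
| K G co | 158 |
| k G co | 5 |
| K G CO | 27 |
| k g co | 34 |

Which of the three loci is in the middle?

The two most frequent reciprocal classes, K G co and k g CO, are the parental types, so the F1 was K G co / k g CO.
The two rarest classes, k G co and K g CO, are the double crossovers. Comparing them with the parentals, only the k allele has switched, so k is the middle locus and the order is g – k – co.

k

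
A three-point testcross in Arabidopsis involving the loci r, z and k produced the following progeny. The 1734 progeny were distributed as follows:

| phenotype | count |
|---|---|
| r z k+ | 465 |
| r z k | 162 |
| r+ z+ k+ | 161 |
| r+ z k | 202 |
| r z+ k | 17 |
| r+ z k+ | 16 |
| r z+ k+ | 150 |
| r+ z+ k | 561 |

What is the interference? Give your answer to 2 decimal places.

0.58

The two most frequent reciprocal classes, r z k+ and r+ z+ k, are the parental types, so the F1 was r z k+ / r+ z+ k.
The two rarest classes, r+ z k+ and r z+ k, are the double crossovers. Comparing them with the parentals, only the r allele has switched, so r is the middle locus and the order is k – r – z.
k–r: (323 + 33)/1734 = 0.2053; r–z: (352 + 33)/1734 = 0.2220.
Expected DCO frequency = 0.2053 × 0.2220 ≈ 0.04558; observed = 33/1734 ≈ 0.01903.
Coefficient of coincidence = 0.01903/0.04558 ≈ 0.42; interference = 1 − 0.42 = 0.58.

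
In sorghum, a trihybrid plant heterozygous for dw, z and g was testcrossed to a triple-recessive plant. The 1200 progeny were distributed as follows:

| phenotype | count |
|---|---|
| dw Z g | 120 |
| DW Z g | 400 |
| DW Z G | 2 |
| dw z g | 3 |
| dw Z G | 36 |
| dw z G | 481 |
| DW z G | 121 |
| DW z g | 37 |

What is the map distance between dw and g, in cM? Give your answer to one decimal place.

The two most frequent reciprocal classes, dw z G and DW Z g, are the parental types, so the F1 was dw z G / DW Z g.
The two rarest classes, dw z g and DW Z G, are the double crossovers. Comparing them with the parentals, only the g allele has switched, so g is the middle locus and the order is dw – g – z.
Crossovers in the dw–g interval produce the single-crossover classes DW z G and dw Z g (121 + 120 = 241) plus the double crossovers (5).
RF(dw–g) = (241 + 5) / 1200 = 246/1200 = 0.2050 → 20.5 cM.

20.5 cM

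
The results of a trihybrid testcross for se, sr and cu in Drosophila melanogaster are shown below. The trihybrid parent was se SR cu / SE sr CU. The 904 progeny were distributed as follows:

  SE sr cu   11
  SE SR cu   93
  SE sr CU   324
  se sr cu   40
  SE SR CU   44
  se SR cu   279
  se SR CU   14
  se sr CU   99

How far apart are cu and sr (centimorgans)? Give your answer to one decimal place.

The two rarest classes, se SR CU and SE sr cu, are the double crossovers. Comparing them with the parentals, only the cu allele has switched, so cu is the middle locus and the order is se – cu – sr.
Crossovers in the cu–sr interval produce the single-crossover classes se sr cu and SE SR CU (40 + 44 = 84) plus the double crossovers (25).
RF(cu–sr) = (84 + 25) / 904 = 109/904 = 0.1206 → 12.1 centimorgans.

12.1 centimorgans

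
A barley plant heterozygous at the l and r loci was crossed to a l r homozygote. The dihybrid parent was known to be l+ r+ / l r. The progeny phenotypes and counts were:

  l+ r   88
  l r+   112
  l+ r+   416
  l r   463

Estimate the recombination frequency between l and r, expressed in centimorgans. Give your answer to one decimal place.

18.5 centimorgans

The recombinant classes are l+ r and l r+: 88 + 112 = 200.
Recombination frequency = 200/1079 = 0.1854 ≈ 18.5%, i.e. 18.5 centimorgans.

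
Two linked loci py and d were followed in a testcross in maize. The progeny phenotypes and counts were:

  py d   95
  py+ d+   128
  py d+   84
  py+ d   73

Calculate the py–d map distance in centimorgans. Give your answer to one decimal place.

The two most frequent classes, py+ d+ (128) and py d (95), are the parental types, so the F1 was py+ d+ / py d.
The recombinant classes are py+ d and py d+: 73 + 84 = 157.
Recombination frequency = 157/380 = 0.4132 ≈ 41.3%, i.e. 41.3 centimorgans.

41.3 centimorgans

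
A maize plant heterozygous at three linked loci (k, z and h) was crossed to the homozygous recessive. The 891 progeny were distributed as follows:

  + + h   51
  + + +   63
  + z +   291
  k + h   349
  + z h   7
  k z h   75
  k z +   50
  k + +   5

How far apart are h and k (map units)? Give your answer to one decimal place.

12.7 map units

The two most frequent reciprocal classes, k + h and + z +, are the parental types, so the F1 was k + h / + z +.
The two rarest classes, k + + and + z h, are the double crossovers. Comparing them with the parentals, only the h allele has switched, so h is the middle locus and the order is k – h – z.
Crossovers in the k–h interval produce the single-crossover classes + + h and k z + (51 + 50 = 101) plus the double crossovers (12).
RF(k–h) = (101 + 12) / 891 = 113/891 = 0.1268 → 12.7 map units.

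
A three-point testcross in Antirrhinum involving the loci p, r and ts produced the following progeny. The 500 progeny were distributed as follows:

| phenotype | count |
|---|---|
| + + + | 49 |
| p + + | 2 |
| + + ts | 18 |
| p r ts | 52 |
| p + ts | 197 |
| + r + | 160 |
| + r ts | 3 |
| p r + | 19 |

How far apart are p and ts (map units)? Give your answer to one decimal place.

8.4 map units

The two most frequent reciprocal classes, + r + and p + ts, are the parental types, so the F1 was + r + / p + ts.
The two rarest classes, + r ts and p + +, are the double crossovers. Comparing them with the parentals, only the ts allele has switched, so ts is the middle locus and the order is p – ts – r.
Crossovers in the p–ts interval produce the single-crossover classes p r + and + + ts (19 + 18 = 37) plus the double crossovers (5).
RF(p–ts) = (37 + 5) / 500 = 42/500 = 0.0840 → 8.4 map units.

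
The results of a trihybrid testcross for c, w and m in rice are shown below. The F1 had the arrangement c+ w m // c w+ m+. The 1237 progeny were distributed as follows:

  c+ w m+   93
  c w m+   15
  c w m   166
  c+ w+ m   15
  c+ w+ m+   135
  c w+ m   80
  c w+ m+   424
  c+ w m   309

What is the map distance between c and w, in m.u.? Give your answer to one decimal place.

The two rarest classes, c+ w+ m and c w m+, are the double crossovers. Comparing them with the parentals, only the w allele has switched, so w is the middle locus and the order is c – w – m.
Crossovers in the c–w interval produce the single-crossover classes c w m and c+ w+ m+ (166 + 135 = 301) plus the double crossovers (30).
RF(c–w) = (301 + 30) / 1237 = 331/1237 = 0.2676 → 26.8 m.u.

26.8 m.u.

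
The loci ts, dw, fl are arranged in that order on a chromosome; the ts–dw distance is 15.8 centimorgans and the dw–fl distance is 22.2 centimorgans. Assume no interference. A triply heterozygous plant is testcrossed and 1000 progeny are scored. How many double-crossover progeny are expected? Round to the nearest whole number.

35

Map distances give recombination frequencies of 0.158 and 0.222 for the two intervals.
With no interference, expected double-crossover frequency = 0.158 × 0.222 = 0.03508.
Expected number = 0.03508 × 1000 = 35.08 ≈ 35.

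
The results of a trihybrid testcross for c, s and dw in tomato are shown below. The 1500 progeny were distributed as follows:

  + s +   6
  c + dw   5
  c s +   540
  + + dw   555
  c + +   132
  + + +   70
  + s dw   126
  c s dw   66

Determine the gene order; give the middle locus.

The two most frequent reciprocal classes, + + dw and c s +, are the parental types, so the F1 was + + dw / c s +.
The two rarest classes, c + dw and + s +, are the double crossovers. Comparing them with the parentals, only the c allele has switched, so c is the middle locus and the order is s – c – dw.

c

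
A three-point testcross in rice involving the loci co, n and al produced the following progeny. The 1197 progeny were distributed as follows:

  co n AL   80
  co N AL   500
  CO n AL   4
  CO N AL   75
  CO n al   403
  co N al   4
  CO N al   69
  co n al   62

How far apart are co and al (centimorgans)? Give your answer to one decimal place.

The two most frequent reciprocal classes, co N AL and CO n al, are the parental types, so the F1 was co N AL / CO n al.
The two rarest classes, co N al and CO n AL, are the double crossovers. Comparing them with the parentals, only the al allele has switched, so al is the middle locus and the order is n – al – co.
Crossovers in the al–co interval produce the single-crossover classes CO N AL and co n al (75 + 62 = 137) plus the double crossovers (8).
RF(al–co) = (137 + 8) / 1197 = 145/1197 = 0.1211 → 12.1 centimorgans.

12.1 centimorgans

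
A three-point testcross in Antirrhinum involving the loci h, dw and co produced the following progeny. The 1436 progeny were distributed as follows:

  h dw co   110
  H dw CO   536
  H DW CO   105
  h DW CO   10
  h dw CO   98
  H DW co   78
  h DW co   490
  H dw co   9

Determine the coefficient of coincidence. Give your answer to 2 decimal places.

0.60

The two most frequent reciprocal classes, H dw CO and h DW co, are the parental types, so the F1 was H dw CO / h DW co.
The two rarest classes, H dw co and h DW CO, are the double crossovers. Comparing them with the parentals, only the co allele has switched, so co is the middle locus and the order is h – co – dw.
h–co: (176 + 19)/1436 = 0.1358; co–dw: (215 + 19)/1436 = 0.1630.
Expected DCO frequency = 0.1358 × 0.1630 ≈ 0.02214; observed = 19/1436 ≈ 0.01323.
Coefficient of coincidence = 0.01323/0.02214 ≈ 0.60.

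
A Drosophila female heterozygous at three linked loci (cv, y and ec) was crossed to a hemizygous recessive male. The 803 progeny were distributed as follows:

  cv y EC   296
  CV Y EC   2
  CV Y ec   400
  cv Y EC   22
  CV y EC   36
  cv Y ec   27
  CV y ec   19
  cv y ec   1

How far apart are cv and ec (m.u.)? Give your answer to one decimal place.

The two most frequent reciprocal classes, cv y EC and CV Y ec, are the parental types, so the F1 was cv y EC / CV Y ec.
The two rarest classes, cv y ec and CV Y EC, are the double crossovers. Comparing them with the parentals, only the ec allele has switched, so ec is the middle locus and the order is y – ec – cv.
Crossovers in the ec–cv interval produce the single-crossover classes CV y EC and cv Y ec (36 + 27 = 63) plus the double crossovers (3).
RF(ec–cv) = (63 + 3) / 803 = 66/803 = 0.0822 → 8.2 m.u.

8.2 m.u.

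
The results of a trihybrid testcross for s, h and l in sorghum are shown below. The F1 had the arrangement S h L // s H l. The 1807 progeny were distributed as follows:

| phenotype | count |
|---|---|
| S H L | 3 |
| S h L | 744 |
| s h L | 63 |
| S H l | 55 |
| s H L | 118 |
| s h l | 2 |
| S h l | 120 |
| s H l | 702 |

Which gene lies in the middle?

The two rarest classes, S H L and s h l, are the double crossovers. Comparing them with the parentals, only the h allele has switched, so h is the middle locus and the order is s – h – l.

h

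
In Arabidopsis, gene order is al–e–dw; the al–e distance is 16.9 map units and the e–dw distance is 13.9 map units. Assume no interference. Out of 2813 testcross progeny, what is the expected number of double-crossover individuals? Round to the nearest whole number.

66

Map distances give recombination frequencies of 0.169 and 0.139 for the two intervals.
With no interference, expected double-crossover frequency = 0.169 × 0.139 = 0.02349.
Expected number = 0.02349 × 2813 = 66.08 ≈ 66.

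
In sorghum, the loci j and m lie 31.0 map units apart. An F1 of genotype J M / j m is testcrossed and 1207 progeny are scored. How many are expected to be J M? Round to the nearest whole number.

416

A map distance of 31.0 map units corresponds to a recombination frequency of 0.310.
The F1 is J M / j m, so J M is a parental gamete class with expected frequency (1 − r)/2 = 0.690/2 = 0.3450.
Expected number = 0.3450 × 1207 = 416.41 ≈ 416.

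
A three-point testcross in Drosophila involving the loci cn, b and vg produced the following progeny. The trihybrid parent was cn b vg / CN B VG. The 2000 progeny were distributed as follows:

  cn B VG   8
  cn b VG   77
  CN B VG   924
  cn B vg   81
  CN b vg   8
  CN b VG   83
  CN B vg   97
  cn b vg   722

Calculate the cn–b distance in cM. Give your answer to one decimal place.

9.0 cM

The two rarest classes, CN b vg and cn B VG, are the double crossovers. Comparing them with the parentals, only the cn allele has switched, so cn is the middle locus and the order is b – cn – vg.
Crossovers in the b–cn interval produce the single-crossover classes cn B vg and CN b VG (81 + 83 = 164) plus the double crossovers (16).
RF(b–cn) = (164 + 16) / 2000 = 180/2000 = 0.0900 → 9.0 cM.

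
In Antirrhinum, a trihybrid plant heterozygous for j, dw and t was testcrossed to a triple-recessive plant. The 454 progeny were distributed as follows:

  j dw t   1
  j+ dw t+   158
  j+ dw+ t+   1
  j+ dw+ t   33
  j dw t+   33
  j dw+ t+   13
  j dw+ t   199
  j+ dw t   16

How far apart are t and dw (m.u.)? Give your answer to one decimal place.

The two most frequent reciprocal classes, j+ dw t+ and j dw+ t, are the parental types, so the F1 was j+ dw t+ / j dw+ t.
The two rarest classes, j+ dw+ t+ and j dw t, are the double crossovers. Comparing them with the parentals, only the dw allele has switched, so dw is the middle locus and the order is t – dw – j.
Crossovers in the t–dw interval produce the single-crossover classes j+ dw t and j dw+ t+ (16 + 13 = 29) plus the double crossovers (2).
RF(t–dw) = (29 + 2) / 454 = 31/454 = 0.0683 → 6.8 m.u.

6.8 m.u.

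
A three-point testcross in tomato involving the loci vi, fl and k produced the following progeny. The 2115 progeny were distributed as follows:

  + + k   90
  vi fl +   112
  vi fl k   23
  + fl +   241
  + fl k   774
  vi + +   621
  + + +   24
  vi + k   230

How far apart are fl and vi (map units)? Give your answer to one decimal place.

11.8 map units

The two most frequent reciprocal classes, vi + + and + fl k, are the parental types, so the F1 was vi + + / + fl k.
The two rarest classes, + + + and vi fl k, are the double crossovers. Comparing them with the parentals, only the vi allele has switched, so vi is the middle locus and the order is k – vi – fl.
Crossovers in the vi–fl interval produce the single-crossover classes vi fl + and + + k (112 + 90 = 202) plus the double crossovers (47).
RF(vi–fl) = (202 + 47) / 2115 = 249/2115 = 0.1177 → 11.8 map units.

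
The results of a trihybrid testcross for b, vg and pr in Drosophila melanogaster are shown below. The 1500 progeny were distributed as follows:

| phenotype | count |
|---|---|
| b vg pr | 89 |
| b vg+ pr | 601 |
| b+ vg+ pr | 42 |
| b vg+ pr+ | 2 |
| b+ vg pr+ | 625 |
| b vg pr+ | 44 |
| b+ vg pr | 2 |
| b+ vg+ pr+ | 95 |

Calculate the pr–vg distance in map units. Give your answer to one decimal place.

12.5 map units

The two most frequent reciprocal classes, b vg+ pr and b+ vg pr+, are the parental types, so the F1 was b vg+ pr / b+ vg pr+.
The two rarest classes, b vg+ pr+ and b+ vg pr, are the double crossovers. Comparing them with the parentals, only the pr allele has switched, so pr is the middle locus and the order is b – pr – vg.
Crossovers in the pr–vg interval produce the single-crossover classes b vg pr and b+ vg+ pr+ (89 + 95 = 184) plus the double crossovers (4).
RF(pr–vg) = (184 + 4) / 1500 = 188/1500 = 0.1253 → 12.5 map units.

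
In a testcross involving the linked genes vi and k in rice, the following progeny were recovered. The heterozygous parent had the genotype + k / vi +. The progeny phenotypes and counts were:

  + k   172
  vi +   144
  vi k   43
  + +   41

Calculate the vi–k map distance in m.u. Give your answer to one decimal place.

21.0 m.u.

The recombinant classes are + + and vi k: 41 + 43 = 84.
Recombination frequency = 84/400 = 0.2100 ≈ 21.0%, i.e. 21.0 m.u.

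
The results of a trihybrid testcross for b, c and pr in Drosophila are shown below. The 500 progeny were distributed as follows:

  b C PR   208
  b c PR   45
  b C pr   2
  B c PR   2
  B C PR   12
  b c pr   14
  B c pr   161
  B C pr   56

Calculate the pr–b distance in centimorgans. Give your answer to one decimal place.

The two most frequent reciprocal classes, b C PR and B c pr, are the parental types, so the F1 was b C PR / B c pr.
The two rarest classes, b C pr and B c PR, are the double crossovers. Comparing them with the parentals, only the pr allele has switched, so pr is the middle locus and the order is b – pr – c.
Crossovers in the b–pr interval produce the single-crossover classes B C PR and b c pr (12 + 14 = 26) plus the double crossovers (4).
RF(b–pr) = (26 + 4) / 500 = 30/500 = 0.0600 → 6.0 centimorgans.

6.0 centimorgans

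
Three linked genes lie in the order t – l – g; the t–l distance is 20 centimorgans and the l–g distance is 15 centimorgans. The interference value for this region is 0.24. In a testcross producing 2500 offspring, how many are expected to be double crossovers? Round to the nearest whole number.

Map distances give recombination frequencies of 0.200 and 0.150 for the two intervals.
With interference 0.24 (so coincidence = 0.76), expected double-crossover frequency = 0.200 × 0.150 × 0.76 = 0.02280.
Expected number = 0.02280 × 2500 = 57.00 ≈ 57.

57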